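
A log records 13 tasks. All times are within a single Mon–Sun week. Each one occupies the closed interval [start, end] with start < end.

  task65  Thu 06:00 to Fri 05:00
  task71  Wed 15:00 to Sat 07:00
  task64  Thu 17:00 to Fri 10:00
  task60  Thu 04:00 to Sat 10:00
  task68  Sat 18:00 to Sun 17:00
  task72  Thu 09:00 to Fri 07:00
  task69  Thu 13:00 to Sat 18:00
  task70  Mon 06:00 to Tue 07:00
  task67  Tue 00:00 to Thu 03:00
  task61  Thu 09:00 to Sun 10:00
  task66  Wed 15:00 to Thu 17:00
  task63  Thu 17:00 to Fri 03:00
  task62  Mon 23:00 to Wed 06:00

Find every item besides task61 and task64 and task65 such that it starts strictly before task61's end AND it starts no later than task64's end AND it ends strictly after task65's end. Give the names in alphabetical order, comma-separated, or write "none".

Conditions: its start is strictly before task61's end (X.start < Sun 10:00) AND its start is no later than task64's end (X.start <= Fri 10:00) AND its end is strictly after task65's end (X.end > Fri 05:00).
task60: start Thu 04:00 < Sun 10:00? ✓; start Thu 04:00 <= Fri 10:00? ✓; end Sat 10:00 > Fri 05:00? ✓ → yes.
task62: start Mon 23:00 < Sun 10:00? ✓; start Mon 23:00 <= Fri 10:00? ✓; end Wed 06:00 > Fri 05:00? ✗ → no.
task63: start Thu 17:00 < Sun 10:00? ✓; start Thu 17:00 <= Fri 10:00? ✓; end Fri 03:00 > Fri 05:00? ✗ → no.
task66: start Wed 15:00 < Sun 10:00? ✓; start Wed 15:00 <= Fri 10:00? ✓; end Thu 17:00 > Fri 05:00? ✗ → no.
task67: start Tue 00:00 < Sun 10:00? ✓; start Tue 00:00 <= Fri 10:00? ✓; end Thu 03:00 > Fri 05:00? ✗ → no.
task68: start Sat 18:00 < Sun 10:00? ✓; start Sat 18:00 <= Fri 10:00? ✗; end Sun 17:00 > Fri 05:00? ✓ → no.
task69: start Thu 13:00 < Sun 10:00? ✓; start Thu 13:00 <= Fri 10:00? ✓; end Sat 18:00 > Fri 05:00? ✓ → yes.
task70: start Mon 06:00 < Sun 10:00? ✓; start Mon 06:00 <= Fri 10:00? ✓; end Tue 07:00 > Fri 05:00? ✗ → no.
task71: start Wed 15:00 < Sun 10:00? ✓; start Wed 15:00 <= Fri 10:00? ✓; end Sat 07:00 > Fri 05:00? ✓ → yes.
task72: start Thu 09:00 < Sun 10:00? ✓; start Thu 09:00 <= Fri 10:00? ✓; end Fri 07:00 > Fri 05:00? ✓ → yes.
Result: task60, task69, task71, task72.

task60, task69, task71, task72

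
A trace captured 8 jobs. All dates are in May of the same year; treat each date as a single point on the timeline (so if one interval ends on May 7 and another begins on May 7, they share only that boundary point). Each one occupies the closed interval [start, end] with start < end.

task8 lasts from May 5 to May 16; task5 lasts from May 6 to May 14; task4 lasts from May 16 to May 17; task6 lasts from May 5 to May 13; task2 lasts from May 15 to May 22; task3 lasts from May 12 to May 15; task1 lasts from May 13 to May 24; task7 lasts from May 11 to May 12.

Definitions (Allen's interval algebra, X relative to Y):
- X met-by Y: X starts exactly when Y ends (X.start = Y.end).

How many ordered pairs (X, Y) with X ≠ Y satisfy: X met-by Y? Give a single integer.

4

Checking all 56 ordered pairs for relation 'met-by'; matching pairs in alphabetical order:
(task1, task6): task1 met-by task6 ✓
(task2, task3): task2 met-by task3 ✓
(task3, task7): task3 met-by task7 ✓
(task4, task8): task4 met-by task8 ✓
Count: 4.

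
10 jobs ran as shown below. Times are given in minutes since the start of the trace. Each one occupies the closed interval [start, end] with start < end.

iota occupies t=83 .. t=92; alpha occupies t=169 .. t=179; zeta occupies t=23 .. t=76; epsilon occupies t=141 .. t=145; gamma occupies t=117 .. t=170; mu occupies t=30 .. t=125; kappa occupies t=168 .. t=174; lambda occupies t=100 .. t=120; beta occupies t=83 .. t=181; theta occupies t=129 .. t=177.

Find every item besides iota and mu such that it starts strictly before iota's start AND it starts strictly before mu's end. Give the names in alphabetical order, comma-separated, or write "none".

zeta

Conditions: its start is strictly before iota's start (X.start < t=83) AND its start is strictly before mu's end (X.start < t=125).
alpha: start t=169 < t=83? ✗; start t=169 < t=125? ✗ → no.
beta: start t=83 < t=83? ✗; start t=83 < t=125? ✓ → no.
epsilon: start t=141 < t=83? ✗; start t=141 < t=125? ✗ → no.
gamma: start t=117 < t=83? ✗; start t=117 < t=125? ✓ → no.
kappa: start t=168 < t=83? ✗; start t=168 < t=125? ✗ → no.
lambda: start t=100 < t=83? ✗; start t=100 < t=125? ✓ → no.
theta: start t=129 < t=83? ✗; start t=129 < t=125? ✗ → no.
zeta: start t=23 < t=83? ✓; start t=23 < t=125? ✓ → yes.
Result: zeta.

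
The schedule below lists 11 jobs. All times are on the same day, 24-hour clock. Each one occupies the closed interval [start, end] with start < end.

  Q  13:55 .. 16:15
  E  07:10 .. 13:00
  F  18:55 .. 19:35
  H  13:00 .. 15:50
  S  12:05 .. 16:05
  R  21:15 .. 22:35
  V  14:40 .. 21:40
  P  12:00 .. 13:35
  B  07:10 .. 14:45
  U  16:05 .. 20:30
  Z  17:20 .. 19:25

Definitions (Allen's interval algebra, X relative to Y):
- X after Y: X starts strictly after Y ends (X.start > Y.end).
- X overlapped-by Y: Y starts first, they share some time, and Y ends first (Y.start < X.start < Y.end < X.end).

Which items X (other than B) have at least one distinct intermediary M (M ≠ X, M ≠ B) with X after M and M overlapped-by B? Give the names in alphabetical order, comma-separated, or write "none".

F, R, U, Z

Target B = [07:10, 14:45].
Intermediaries M with M overlapped-by B: H, Q, S, V.
Via H — items with X after H: F, R, U, Z.
Via Q — items with X after Q: F, R, Z.
Via S — items with X after S: F, R, Z.
Via V — items with X after V: none.
Union: F, R, U, Z.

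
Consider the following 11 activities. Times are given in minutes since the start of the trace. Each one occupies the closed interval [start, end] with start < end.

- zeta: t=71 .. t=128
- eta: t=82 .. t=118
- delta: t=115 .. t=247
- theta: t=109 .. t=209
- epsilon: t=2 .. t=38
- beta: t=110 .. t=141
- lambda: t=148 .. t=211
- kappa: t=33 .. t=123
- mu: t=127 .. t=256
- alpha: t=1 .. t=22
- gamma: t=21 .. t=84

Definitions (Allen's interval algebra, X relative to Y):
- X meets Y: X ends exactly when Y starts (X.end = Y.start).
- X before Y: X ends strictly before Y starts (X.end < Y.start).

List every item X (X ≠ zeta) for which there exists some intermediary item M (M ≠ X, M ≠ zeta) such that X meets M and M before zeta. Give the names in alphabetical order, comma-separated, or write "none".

none

Target zeta = [t=71, t=128].
Intermediaries M with M before zeta: alpha, epsilon.
Via alpha — items with X meets alpha: none.
Via epsilon — items with X meets epsilon: none.
Union: none.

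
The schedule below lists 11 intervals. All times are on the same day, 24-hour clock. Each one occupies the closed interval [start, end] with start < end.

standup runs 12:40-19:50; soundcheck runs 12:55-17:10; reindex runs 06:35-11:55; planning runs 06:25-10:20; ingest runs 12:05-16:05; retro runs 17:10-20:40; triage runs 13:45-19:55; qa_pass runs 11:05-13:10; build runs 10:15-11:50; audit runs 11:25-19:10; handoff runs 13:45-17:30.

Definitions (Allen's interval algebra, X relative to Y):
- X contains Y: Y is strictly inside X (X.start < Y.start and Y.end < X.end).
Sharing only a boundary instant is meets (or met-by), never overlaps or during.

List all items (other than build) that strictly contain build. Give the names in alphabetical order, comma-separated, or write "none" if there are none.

reindex

Target build = [10:15, 11:50].
audit [11:25, 19:10] → overlapped-by → no.
handoff [13:45, 17:30] → after → no.
ingest [12:05, 16:05] → after → no.
planning [06:25, 10:20] → overlaps → no.
qa_pass [11:05, 13:10] → overlapped-by → no.
reindex [06:35, 11:55] → contains → yes.
retro [17:10, 20:40] → after → no.
soundcheck [12:55, 17:10] → after → no.
standup [12:40, 19:50] → after → no.
triage [13:45, 19:55] → after → no.
Result: reindex.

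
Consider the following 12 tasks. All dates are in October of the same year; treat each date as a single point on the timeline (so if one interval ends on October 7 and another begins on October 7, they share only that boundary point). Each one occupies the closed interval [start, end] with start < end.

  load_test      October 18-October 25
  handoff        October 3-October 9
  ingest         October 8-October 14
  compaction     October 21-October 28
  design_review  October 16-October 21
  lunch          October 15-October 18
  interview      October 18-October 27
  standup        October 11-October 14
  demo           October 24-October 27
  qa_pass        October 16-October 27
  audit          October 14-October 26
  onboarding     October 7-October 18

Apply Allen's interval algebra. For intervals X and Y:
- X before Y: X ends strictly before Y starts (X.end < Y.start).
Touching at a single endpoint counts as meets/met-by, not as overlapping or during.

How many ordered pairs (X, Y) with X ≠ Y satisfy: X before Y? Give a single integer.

Checking all 132 ordered pairs for relation 'before'; matching pairs in alphabetical order:
(design_review, demo): design_review before demo ✓
(handoff, audit): handoff before audit ✓
(handoff, compaction): handoff before compaction ✓
(handoff, demo): handoff before demo ✓
(handoff, design_review): handoff before design_review ✓
(handoff, interview): handoff before interview ✓
(handoff, load_test): handoff before load_test ✓
(handoff, lunch): handoff before lunch ✓
(handoff, qa_pass): handoff before qa_pass ✓
(handoff, standup): handoff before standup ✓
(ingest, compaction): ingest before compaction ✓
(ingest, demo): ingest before demo ✓
(ingest, design_review): ingest before design_review ✓
(ingest, interview): ingest before interview ✓
(ingest, load_test): ingest before load_test ✓
(ingest, lunch): ingest before lunch ✓
(ingest, qa_pass): ingest before qa_pass ✓
(lunch, compaction): lunch before compaction ✓
(lunch, demo): lunch before demo ✓
(onboarding, compaction): onboarding before compaction ✓
(onboarding, demo): onboarding before demo ✓
(standup, compaction): standup before compaction ✓
(standup, demo): standup before demo ✓
(standup, design_review): standup before design_review ✓
... plus 4 further pairs not listed.
Count: 28.

28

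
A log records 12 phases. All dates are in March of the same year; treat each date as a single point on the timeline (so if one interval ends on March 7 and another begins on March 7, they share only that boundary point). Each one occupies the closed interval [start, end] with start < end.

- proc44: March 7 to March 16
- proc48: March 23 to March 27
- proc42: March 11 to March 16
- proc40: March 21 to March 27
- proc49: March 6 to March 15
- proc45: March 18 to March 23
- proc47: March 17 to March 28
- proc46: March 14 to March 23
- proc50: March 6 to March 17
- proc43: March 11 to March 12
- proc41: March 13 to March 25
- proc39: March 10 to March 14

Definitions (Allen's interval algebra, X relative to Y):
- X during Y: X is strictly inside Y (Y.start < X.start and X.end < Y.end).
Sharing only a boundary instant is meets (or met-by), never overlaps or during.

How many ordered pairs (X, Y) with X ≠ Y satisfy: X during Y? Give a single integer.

Checking all 132 ordered pairs for relation 'during'; matching pairs in alphabetical order:
(proc39, proc44): proc39 during proc44 ✓
(proc39, proc49): proc39 during proc49 ✓
(proc39, proc50): proc39 during proc50 ✓
(proc40, proc47): proc40 during proc47 ✓
(proc42, proc50): proc42 during proc50 ✓
(proc43, proc39): proc43 during proc39 ✓
(proc43, proc44): proc43 during proc44 ✓
(proc43, proc49): proc43 during proc49 ✓
(proc43, proc50): proc43 during proc50 ✓
(proc44, proc50): proc44 during proc50 ✓
(proc45, proc41): proc45 during proc41 ✓
(proc45, proc47): proc45 during proc47 ✓
(proc46, proc41): proc46 during proc41 ✓
(proc48, proc47): proc48 during proc47 ✓
Count: 14.

14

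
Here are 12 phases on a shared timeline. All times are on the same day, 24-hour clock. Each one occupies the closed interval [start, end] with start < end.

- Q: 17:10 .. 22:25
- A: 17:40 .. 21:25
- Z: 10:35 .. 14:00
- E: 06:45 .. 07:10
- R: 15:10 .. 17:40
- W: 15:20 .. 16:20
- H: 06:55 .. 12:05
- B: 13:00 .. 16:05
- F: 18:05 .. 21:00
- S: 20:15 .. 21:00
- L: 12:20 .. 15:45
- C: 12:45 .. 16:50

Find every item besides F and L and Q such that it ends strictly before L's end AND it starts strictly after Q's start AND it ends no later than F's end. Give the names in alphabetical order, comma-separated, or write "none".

none

Conditions: its end is strictly before L's end (X.end < 15:45) AND its start is strictly after Q's start (X.start > 17:10) AND its end is no later than F's end (X.end <= 21:00).
A: end 21:25 < 15:45? ✗; start 17:40 > 17:10? ✓; end 21:25 <= 21:00? ✗ → no.
B: end 16:05 < 15:45? ✗; start 13:00 > 17:10? ✗; end 16:05 <= 21:00? ✓ → no.
C: end 16:50 < 15:45? ✗; start 12:45 > 17:10? ✗; end 16:50 <= 21:00? ✓ → no.
E: end 07:10 < 15:45? ✓; start 06:45 > 17:10? ✗; end 07:10 <= 21:00? ✓ → no.
H: end 12:05 < 15:45? ✓; start 06:55 > 17:10? ✗; end 12:05 <= 21:00? ✓ → no.
R: end 17:40 < 15:45? ✗; start 15:10 > 17:10? ✗; end 17:40 <= 21:00? ✓ → no.
S: end 21:00 < 15:45? ✗; start 20:15 > 17:10? ✓; end 21:00 <= 21:00? ✓ → no.
W: end 16:20 < 15:45? ✗; start 15:20 > 17:10? ✗; end 16:20 <= 21:00? ✓ → no.
Z: end 14:00 < 15:45? ✓; start 10:35 > 17:10? ✗; end 14:00 <= 21:00? ✓ → no.
Result: none.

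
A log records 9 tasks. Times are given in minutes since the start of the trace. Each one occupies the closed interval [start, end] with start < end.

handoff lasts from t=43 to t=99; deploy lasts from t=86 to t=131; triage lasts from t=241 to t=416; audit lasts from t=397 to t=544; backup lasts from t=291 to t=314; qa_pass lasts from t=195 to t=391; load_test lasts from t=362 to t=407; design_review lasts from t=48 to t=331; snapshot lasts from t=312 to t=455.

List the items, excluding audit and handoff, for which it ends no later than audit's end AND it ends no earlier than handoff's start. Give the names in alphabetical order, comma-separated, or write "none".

Conditions: its end is no later than audit's end (X.end <= t=544) AND its end is no earlier than handoff's start (X.end >= t=43).
backup: end t=314 <= t=544? ✓; end t=314 >= t=43? ✓ → yes.
deploy: end t=131 <= t=544? ✓; end t=131 >= t=43? ✓ → yes.
design_review: end t=331 <= t=544? ✓; end t=331 >= t=43? ✓ → yes.
load_test: end t=407 <= t=544? ✓; end t=407 >= t=43? ✓ → yes.
qa_pass: end t=391 <= t=544? ✓; end t=391 >= t=43? ✓ → yes.
snapshot: end t=455 <= t=544? ✓; end t=455 >= t=43? ✓ → yes.
triage: end t=416 <= t=544? ✓; end t=416 >= t=43? ✓ → yes.
Result: backup, deploy, design_review, load_test, qa_pass, snapshot, triage.

backup, deploy, design_review, load_test, qa_pass, snapshot, triage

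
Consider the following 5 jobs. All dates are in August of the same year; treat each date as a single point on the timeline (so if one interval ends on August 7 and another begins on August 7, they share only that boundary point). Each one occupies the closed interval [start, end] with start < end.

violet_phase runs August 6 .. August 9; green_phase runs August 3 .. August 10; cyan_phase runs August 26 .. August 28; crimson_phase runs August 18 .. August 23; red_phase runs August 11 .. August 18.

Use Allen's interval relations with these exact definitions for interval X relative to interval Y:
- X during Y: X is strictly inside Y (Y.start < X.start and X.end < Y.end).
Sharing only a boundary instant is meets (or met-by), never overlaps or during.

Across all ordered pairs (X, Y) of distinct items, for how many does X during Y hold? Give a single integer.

1

Checking all 20 ordered pairs for relation 'during'; matching pairs in alphabetical order:
(violet_phase, green_phase): violet_phase during green_phase ✓
Count: 1.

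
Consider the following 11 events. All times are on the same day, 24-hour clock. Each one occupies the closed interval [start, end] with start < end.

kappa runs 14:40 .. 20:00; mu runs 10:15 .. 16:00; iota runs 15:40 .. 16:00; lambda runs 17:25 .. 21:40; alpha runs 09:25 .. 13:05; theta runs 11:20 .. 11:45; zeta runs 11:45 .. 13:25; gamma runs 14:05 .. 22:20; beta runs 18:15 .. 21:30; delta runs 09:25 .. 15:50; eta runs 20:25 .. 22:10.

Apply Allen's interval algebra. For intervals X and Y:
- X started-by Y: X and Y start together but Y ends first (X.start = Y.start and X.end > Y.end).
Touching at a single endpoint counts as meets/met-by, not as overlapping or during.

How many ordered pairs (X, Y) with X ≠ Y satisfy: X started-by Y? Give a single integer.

Checking all 110 ordered pairs for relation 'started-by'; matching pairs in alphabetical order:
(delta, alpha): delta started-by alpha ✓
Count: 1.

1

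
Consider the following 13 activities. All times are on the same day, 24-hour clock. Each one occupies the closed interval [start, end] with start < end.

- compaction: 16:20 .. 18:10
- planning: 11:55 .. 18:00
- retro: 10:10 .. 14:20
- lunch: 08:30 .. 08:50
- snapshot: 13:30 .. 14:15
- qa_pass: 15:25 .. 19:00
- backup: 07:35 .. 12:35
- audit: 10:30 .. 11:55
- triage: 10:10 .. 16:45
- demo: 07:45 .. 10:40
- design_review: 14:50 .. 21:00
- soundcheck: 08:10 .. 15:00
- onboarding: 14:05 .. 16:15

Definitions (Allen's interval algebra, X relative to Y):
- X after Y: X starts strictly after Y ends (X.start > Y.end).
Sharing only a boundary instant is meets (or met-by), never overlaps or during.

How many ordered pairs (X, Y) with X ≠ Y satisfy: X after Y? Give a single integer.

34

Checking all 156 ordered pairs for relation 'after'; matching pairs in alphabetical order:
(audit, lunch): audit after lunch ✓
(compaction, audit): compaction after audit ✓
(compaction, backup): compaction after backup ✓
(compaction, demo): compaction after demo ✓
(compaction, lunch): compaction after lunch ✓
(compaction, onboarding): compaction after onboarding ✓
(compaction, retro): compaction after retro ✓
(compaction, snapshot): compaction after snapshot ✓
(compaction, soundcheck): compaction after soundcheck ✓
(design_review, audit): design_review after audit ✓
(design_review, backup): design_review after backup ✓
(design_review, demo): design_review after demo ✓
(design_review, lunch): design_review after lunch ✓
(design_review, retro): design_review after retro ✓
(design_review, snapshot): design_review after snapshot ✓
(onboarding, audit): onboarding after audit ✓
(onboarding, backup): onboarding after backup ✓
(onboarding, demo): onboarding after demo ✓
(onboarding, lunch): onboarding after lunch ✓
(planning, demo): planning after demo ✓
(planning, lunch): planning after lunch ✓
(qa_pass, audit): qa_pass after audit ✓
(qa_pass, backup): qa_pass after backup ✓
(qa_pass, demo): qa_pass after demo ✓
... plus 10 further pairs not listed.
Count: 34.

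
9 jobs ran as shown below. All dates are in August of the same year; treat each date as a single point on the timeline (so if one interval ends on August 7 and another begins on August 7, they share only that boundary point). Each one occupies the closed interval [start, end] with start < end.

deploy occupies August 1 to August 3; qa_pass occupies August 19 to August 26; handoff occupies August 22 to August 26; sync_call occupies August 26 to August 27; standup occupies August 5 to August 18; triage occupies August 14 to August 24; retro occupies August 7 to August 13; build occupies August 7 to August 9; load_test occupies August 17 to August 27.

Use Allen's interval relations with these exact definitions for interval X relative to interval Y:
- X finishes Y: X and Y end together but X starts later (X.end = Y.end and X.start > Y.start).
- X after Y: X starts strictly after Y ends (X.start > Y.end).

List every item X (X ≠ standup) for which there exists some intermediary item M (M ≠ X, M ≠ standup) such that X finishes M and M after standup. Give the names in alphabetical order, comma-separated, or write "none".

handoff

Target standup = [August 5, August 18].
Intermediaries M with M after standup: handoff, qa_pass, sync_call.
Via handoff — items with X finishes handoff: none.
Via qa_pass — items with X finishes qa_pass: handoff.
Via sync_call — items with X finishes sync_call: none.
Union: handoff.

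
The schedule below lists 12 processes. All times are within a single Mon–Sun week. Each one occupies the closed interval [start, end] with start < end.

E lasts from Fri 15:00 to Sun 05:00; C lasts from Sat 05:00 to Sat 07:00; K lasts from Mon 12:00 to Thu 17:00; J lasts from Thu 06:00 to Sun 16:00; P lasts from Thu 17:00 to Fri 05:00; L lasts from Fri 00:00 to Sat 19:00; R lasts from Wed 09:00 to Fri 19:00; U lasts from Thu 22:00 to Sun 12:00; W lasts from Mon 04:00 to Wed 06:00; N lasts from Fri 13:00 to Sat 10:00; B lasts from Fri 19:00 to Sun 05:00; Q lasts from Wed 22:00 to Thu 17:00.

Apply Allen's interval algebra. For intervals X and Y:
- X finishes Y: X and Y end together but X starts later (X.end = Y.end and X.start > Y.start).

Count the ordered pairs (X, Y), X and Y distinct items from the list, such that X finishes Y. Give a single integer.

2

Checking all 132 ordered pairs for relation 'finishes'; matching pairs in alphabetical order:
(B, E): B finishes E ✓
(Q, K): Q finishes K ✓
Count: 2.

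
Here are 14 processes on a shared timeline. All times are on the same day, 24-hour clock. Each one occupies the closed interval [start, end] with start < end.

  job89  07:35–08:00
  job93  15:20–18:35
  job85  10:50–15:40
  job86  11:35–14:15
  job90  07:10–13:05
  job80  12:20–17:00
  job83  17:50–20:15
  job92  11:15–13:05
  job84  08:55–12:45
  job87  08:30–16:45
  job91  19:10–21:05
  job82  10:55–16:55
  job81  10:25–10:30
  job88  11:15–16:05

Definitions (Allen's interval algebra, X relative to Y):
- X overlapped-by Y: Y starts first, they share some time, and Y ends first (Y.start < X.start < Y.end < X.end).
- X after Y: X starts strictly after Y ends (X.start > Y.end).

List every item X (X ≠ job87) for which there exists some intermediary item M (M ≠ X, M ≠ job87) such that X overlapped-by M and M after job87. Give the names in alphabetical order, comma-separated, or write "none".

job91

Target job87 = [08:30, 16:45].
Intermediaries M with M after job87: job83, job91.
Via job83 — items with X overlapped-by job83: job91.
Via job91 — items with X overlapped-by job91: none.
Union: job91.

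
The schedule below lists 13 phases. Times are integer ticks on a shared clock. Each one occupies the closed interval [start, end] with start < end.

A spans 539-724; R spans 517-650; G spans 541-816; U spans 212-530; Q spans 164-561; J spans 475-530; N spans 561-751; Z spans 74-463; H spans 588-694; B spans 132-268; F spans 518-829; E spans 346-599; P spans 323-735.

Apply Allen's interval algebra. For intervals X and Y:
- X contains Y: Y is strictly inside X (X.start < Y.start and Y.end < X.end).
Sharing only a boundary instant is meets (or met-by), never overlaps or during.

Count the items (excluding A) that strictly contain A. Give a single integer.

2

Target A = [539, 724].
B [132, 268] → before → no.
E [346, 599] → overlaps → no.
F [518, 829] → contains → counts.
G [541, 816] → overlapped-by → no.
H [588, 694] → during → no.
J [475, 530] → before → no.
N [561, 751] → overlapped-by → no.
P [323, 735] → contains → counts.
Q [164, 561] → overlaps → no.
R [517, 650] → overlaps → no.
U [212, 530] → before → no.
Z [74, 463] → before → no.
Total: 2.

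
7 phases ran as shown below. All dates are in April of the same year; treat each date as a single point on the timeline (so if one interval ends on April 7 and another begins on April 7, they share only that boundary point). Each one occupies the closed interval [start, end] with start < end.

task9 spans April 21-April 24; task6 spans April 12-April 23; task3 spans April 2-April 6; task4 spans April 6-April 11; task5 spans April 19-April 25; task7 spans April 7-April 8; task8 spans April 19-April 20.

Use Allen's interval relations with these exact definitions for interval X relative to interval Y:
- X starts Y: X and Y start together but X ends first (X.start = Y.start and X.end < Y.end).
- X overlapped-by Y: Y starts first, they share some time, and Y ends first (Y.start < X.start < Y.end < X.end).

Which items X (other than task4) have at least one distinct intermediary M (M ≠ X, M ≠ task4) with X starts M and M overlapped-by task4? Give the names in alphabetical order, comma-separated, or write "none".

none

Target task4 = [April 6, April 11].
Intermediaries M with M overlapped-by task4: none.
Union: none.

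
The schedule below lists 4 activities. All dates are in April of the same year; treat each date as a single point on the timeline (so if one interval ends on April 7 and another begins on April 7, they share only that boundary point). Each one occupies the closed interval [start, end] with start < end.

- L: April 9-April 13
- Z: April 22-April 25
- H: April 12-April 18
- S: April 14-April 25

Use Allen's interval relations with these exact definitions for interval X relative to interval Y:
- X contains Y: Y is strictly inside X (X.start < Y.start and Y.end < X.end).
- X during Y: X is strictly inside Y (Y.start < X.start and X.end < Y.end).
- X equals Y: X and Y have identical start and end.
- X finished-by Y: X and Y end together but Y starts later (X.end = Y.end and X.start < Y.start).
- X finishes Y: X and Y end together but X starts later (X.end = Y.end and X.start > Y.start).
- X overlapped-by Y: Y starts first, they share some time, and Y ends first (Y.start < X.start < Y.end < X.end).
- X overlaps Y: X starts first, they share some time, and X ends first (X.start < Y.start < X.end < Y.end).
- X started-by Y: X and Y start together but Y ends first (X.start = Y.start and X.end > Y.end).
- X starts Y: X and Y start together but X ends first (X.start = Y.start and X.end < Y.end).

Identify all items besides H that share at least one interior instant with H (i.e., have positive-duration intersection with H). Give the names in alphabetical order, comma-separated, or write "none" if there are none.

Target H = [April 12, April 18].
L [April 9, April 13] → overlaps → yes.
S [April 14, April 25] → overlapped-by → yes.
Z [April 22, April 25] → after → no.
Result: L, S.

L, S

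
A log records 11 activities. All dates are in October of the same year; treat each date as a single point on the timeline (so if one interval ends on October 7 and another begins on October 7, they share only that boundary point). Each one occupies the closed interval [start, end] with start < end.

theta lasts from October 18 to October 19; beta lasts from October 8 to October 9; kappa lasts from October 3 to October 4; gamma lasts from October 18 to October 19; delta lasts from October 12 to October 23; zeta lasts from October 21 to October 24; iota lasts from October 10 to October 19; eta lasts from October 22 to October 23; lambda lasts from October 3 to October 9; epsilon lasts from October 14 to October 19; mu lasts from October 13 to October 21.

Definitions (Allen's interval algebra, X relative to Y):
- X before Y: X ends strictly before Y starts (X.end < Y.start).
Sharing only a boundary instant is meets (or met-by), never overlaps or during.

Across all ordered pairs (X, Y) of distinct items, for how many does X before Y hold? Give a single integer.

Checking all 110 ordered pairs for relation 'before'; matching pairs in alphabetical order:
(beta, delta): beta before delta ✓
(beta, epsilon): beta before epsilon ✓
(beta, eta): beta before eta ✓
(beta, gamma): beta before gamma ✓
(beta, iota): beta before iota ✓
(beta, mu): beta before mu ✓
(beta, theta): beta before theta ✓
(beta, zeta): beta before zeta ✓
(epsilon, eta): epsilon before eta ✓
(epsilon, zeta): epsilon before zeta ✓
(gamma, eta): gamma before eta ✓
(gamma, zeta): gamma before zeta ✓
(iota, eta): iota before eta ✓
(iota, zeta): iota before zeta ✓
(kappa, beta): kappa before beta ✓
(kappa, delta): kappa before delta ✓
(kappa, epsilon): kappa before epsilon ✓
(kappa, eta): kappa before eta ✓
(kappa, gamma): kappa before gamma ✓
(kappa, iota): kappa before iota ✓
(kappa, mu): kappa before mu ✓
(kappa, theta): kappa before theta ✓
(kappa, zeta): kappa before zeta ✓
(lambda, delta): lambda before delta ✓
... plus 10 further pairs not listed.
Count: 34.

34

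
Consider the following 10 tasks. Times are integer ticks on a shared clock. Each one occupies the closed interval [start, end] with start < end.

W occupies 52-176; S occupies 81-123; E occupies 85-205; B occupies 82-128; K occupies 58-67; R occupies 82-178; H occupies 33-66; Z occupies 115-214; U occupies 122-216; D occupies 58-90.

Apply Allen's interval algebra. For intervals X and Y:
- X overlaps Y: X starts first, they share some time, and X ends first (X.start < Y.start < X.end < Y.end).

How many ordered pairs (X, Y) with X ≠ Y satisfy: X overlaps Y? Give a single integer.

Checking all 90 ordered pairs for relation 'overlaps'; matching pairs in alphabetical order:
(B, E): B overlaps E ✓
(B, U): B overlaps U ✓
(B, Z): B overlaps Z ✓
(D, B): D overlaps B ✓
(D, E): D overlaps E ✓
(D, R): D overlaps R ✓
(D, S): D overlaps S ✓
(E, U): E overlaps U ✓
(E, Z): E overlaps Z ✓
(H, D): H overlaps D ✓
(H, K): H overlaps K ✓
(H, W): H overlaps W ✓
(R, E): R overlaps E ✓
(R, U): R overlaps U ✓
(R, Z): R overlaps Z ✓
(S, B): S overlaps B ✓
(S, E): S overlaps E ✓
(S, R): S overlaps R ✓
(S, U): S overlaps U ✓
(S, Z): S overlaps Z ✓
(W, E): W overlaps E ✓
(W, R): W overlaps R ✓
(W, U): W overlaps U ✓
(W, Z): W overlaps Z ✓
... plus 1 further pairs not listed.
Count: 25.

25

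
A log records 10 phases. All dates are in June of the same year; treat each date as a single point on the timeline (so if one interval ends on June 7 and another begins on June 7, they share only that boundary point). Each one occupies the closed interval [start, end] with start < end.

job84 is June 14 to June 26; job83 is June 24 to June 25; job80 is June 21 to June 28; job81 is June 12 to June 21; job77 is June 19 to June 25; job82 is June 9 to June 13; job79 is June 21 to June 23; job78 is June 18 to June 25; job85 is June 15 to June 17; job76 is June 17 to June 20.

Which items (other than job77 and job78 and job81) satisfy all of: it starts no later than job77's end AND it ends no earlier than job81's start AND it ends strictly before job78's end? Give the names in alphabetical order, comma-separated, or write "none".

Conditions: its start is no later than job77's end (X.start <= June 25) AND its end is no earlier than job81's start (X.end >= June 12) AND its end is strictly before job78's end (X.end < June 25).
job76: start June 17 <= June 25? ✓; end June 20 >= June 12? ✓; end June 20 < June 25? ✓ → yes.
job79: start June 21 <= June 25? ✓; end June 23 >= June 12? ✓; end June 23 < June 25? ✓ → yes.
job80: start June 21 <= June 25? ✓; end June 28 >= June 12? ✓; end June 28 < June 25? ✗ → no.
job82: start June 9 <= June 25? ✓; end June 13 >= June 12? ✓; end June 13 < June 25? ✓ → yes.
job83: start June 24 <= June 25? ✓; end June 25 >= June 12? ✓; end June 25 < June 25? ✗ → no.
job84: start June 14 <= June 25? ✓; end June 26 >= June 12? ✓; end June 26 < June 25? ✗ → no.
job85: start June 15 <= June 25? ✓; end June 17 >= June 12? ✓; end June 17 < June 25? ✓ → yes.
Result: job76, job79, job82, job85.

job76, job79, job82, job85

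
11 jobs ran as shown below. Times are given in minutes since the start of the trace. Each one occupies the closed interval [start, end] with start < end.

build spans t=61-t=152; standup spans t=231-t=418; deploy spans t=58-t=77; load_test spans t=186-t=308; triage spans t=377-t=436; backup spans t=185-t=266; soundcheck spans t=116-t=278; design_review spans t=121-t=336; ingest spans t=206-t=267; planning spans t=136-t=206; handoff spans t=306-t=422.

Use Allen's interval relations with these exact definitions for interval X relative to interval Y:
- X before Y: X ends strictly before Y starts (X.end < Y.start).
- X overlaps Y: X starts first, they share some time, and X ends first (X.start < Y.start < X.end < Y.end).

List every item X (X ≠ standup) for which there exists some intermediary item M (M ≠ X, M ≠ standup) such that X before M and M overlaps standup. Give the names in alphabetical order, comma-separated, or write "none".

build, deploy

Target standup = [t=231, t=418].
Intermediaries M with M overlaps standup: backup, design_review, ingest, load_test, soundcheck.
Via backup — items with X before backup: build, deploy.
Via design_review — items with X before design_review: deploy.
Via ingest — items with X before ingest: build, deploy.
Via load_test — items with X before load_test: build, deploy.
Via soundcheck — items with X before soundcheck: deploy.
Union: build, deploy.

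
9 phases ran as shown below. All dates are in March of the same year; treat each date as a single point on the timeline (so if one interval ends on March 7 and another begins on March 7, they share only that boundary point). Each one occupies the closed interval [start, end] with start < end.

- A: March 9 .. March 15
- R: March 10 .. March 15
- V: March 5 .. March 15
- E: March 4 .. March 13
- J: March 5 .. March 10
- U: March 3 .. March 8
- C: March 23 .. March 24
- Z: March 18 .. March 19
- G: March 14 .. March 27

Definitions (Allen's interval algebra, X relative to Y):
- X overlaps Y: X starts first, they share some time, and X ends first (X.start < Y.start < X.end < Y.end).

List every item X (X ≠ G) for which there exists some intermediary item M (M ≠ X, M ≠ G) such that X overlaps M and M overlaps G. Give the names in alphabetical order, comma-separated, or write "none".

E, J, U

Target G = [March 14, March 27].
Intermediaries M with M overlaps G: A, R, V.
Via A — items with X overlaps A: E, J.
Via R — items with X overlaps R: E.
Via V — items with X overlaps V: E, U.
Union: E, J, U.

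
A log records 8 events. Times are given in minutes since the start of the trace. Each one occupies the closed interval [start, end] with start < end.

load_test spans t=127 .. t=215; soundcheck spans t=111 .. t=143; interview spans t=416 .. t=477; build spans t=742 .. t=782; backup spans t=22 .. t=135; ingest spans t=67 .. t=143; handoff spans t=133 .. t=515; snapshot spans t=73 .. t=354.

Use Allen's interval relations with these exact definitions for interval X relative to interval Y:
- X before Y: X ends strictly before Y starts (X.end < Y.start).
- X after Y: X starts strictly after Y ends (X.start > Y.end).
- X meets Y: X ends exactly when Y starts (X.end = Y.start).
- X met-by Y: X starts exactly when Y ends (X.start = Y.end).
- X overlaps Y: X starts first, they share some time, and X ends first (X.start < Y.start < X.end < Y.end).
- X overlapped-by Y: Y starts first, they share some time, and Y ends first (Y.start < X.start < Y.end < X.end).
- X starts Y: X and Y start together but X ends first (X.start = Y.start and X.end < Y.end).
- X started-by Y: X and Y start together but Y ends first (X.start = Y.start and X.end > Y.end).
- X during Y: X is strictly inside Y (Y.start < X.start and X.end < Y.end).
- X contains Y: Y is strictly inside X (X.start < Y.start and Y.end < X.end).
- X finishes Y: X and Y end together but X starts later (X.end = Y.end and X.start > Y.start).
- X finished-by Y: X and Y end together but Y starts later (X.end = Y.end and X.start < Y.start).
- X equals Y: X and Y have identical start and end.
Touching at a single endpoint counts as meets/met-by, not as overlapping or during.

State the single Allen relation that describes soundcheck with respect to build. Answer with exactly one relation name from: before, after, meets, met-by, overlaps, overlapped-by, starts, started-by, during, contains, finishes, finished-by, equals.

before

soundcheck = [t=111, t=143]; build = [t=742, t=782].
Compare endpoints: soundcheck.start < build.start, soundcheck.start < build.end, soundcheck.end < build.start, soundcheck.end < build.end.
That pattern is 'before'.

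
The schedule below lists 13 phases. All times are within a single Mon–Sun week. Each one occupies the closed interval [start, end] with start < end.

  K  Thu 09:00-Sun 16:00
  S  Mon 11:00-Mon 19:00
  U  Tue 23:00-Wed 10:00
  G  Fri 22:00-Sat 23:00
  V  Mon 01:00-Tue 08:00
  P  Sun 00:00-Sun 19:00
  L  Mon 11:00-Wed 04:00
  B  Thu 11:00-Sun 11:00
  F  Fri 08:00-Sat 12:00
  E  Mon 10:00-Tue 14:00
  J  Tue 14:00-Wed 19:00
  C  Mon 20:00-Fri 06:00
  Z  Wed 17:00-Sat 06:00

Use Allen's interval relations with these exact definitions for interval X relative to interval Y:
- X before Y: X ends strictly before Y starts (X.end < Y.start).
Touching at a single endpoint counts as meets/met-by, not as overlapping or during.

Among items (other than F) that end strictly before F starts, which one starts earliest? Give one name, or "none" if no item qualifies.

V

Target F = [Fri 08:00, Sat 12:00].
B [Thu 11:00, Sun 11:00] → contains → excluded.
C [Mon 20:00, Fri 06:00] → before → candidate.
E [Mon 10:00, Tue 14:00] → before → candidate.
G [Fri 22:00, Sat 23:00] → overlapped-by → excluded.
J [Tue 14:00, Wed 19:00] → before → candidate.
K [Thu 09:00, Sun 16:00] → contains → excluded.
L [Mon 11:00, Wed 04:00] → before → candidate.
P [Sun 00:00, Sun 19:00] → after → excluded.
S [Mon 11:00, Mon 19:00] → before → candidate.
U [Tue 23:00, Wed 10:00] → before → candidate.
V [Mon 01:00, Tue 08:00] → before → candidate.
Z [Wed 17:00, Sat 06:00] → overlaps → excluded.
Among candidates, earliest start is Mon 01:00 → V.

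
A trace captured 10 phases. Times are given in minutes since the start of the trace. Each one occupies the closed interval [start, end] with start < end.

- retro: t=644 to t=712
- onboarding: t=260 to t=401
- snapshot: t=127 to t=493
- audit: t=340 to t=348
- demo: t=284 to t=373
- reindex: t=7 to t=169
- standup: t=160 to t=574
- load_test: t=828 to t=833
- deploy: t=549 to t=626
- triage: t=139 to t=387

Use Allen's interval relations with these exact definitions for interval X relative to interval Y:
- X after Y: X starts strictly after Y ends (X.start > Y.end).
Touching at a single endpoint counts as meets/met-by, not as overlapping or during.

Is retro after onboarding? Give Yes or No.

retro = [t=644, t=712], onboarding = [t=260, t=401].
Actual relation of retro to onboarding: after.
Asked whether 'after' holds → Yes.

Yes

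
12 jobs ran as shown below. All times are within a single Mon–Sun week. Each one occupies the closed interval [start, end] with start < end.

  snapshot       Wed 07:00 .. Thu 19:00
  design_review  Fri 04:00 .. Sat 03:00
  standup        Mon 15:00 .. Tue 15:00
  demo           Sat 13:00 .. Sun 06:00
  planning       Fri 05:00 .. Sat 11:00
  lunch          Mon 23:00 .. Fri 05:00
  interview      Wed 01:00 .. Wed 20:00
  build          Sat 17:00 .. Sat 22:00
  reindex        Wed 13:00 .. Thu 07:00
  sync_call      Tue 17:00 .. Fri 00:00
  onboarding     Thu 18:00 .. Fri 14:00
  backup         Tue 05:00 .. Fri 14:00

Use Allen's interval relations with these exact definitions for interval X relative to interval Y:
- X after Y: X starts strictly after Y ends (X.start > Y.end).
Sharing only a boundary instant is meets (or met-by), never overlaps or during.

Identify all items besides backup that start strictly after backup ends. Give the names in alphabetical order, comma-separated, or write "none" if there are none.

build, demo

Target backup = [Tue 05:00, Fri 14:00].
build [Sat 17:00, Sat 22:00] → after → yes.
demo [Sat 13:00, Sun 06:00] → after → yes.
design_review [Fri 04:00, Sat 03:00] → overlapped-by → no.
interview [Wed 01:00, Wed 20:00] → during → no.
lunch [Mon 23:00, Fri 05:00] → overlaps → no.
onboarding [Thu 18:00, Fri 14:00] → finishes → no.
planning [Fri 05:00, Sat 11:00] → overlapped-by → no.
reindex [Wed 13:00, Thu 07:00] → during → no.
snapshot [Wed 07:00, Thu 19:00] → during → no.
standup [Mon 15:00, Tue 15:00] → overlaps → no.
sync_call [Tue 17:00, Fri 00:00] → during → no.
Result: build, demo.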